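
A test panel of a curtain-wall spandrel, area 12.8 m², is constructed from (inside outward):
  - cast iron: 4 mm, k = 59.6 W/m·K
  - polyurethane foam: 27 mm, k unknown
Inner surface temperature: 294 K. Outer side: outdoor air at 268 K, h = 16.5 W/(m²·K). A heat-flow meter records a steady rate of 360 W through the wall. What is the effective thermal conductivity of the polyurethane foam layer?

k ≈ 0.0313 W/(m·K)

Model the wall as resistances in series:
R_cast iron = L/(kA) = 0.004/(59.6×12.8) = 5.243×10^-6 K/W
R_outer film = 1/(h_o·A) = 1/(16.5×12.8) = 0.004735 K/W
Sum of known resistances R_other = 0.00474 K/W
Total R = ΔT/Q = 26/360 = 0.07222 K/W
R_polyurethane foam = R_total − R_other = 0.06748 K/W
k = L/(R·A) = 0.027/(0.06748×12.8)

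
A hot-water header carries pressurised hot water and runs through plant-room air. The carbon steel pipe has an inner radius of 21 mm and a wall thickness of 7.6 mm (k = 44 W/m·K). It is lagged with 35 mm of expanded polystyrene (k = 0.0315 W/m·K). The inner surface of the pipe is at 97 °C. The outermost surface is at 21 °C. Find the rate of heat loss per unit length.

Cylindrical conduction, so R = ln(r₂/r₁)/(2πkL) per layer, in series:
R_carbon steel pipe wall = ln(28.6/21)/(2π×44×1) = 0.001117 K/W
R_expanded polystyrene = ln(63.6/28.6)/(2π×0.0315×1) = 4.038 K/W
R_total = 4.039 K/W
Q = ΔT/R_total = 76/4.039

q′ ≈ 18.8 W/m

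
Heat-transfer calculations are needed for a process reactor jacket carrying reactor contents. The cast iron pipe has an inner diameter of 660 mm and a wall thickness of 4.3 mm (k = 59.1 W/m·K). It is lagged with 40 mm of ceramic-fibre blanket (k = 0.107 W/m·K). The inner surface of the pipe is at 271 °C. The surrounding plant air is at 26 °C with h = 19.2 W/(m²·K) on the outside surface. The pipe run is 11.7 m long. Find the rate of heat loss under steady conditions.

Per-layer cylindrical resistances, series-summed:
R_cast iron pipe wall = ln(334.3/330)/(2π×59.1×11.7) = 2.98×10^-6 K/W
R_ceramic-fibre blanket = ln(374.3/334.3)/(2π×0.107×11.7) = 0.01437 K/W
R_outer film = 1/(h_o·2πr_oL) = 1/(19.2×2π×0.3743×11.7) = 0.001893 K/W
R_total = 0.01626 K/W
Q = ΔT/R_total = 245/0.01626

Q ≈ 15100 W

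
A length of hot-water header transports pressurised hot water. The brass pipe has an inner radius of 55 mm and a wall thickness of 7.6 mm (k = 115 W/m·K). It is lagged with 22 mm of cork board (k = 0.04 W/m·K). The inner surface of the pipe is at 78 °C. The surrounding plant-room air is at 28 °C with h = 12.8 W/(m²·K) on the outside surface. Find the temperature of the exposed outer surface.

T ≈ 33.5 °C

Cylindrical conduction, so R = ln(r₂/r₁)/(2πkL) per layer, in series:
R_brass pipe wall = ln(62.6/55)/(2π×115×1) = 1.791×10^-4 K/W
R_cork board = ln(84.6/62.6)/(2π×0.04×1) = 1.198 K/W
R_outer film = 1/(h_o·2πr_oL) = 1/(12.8×2π×0.0846×1) = 0.147 K/W
R_total = 1.345 K/W
Q = ΔT/R_total = 50/1.345
Q = 37.2 W/m
T_interface = T_inner − Q·ΣR(inner→interface) = 78 − 37.2×1.198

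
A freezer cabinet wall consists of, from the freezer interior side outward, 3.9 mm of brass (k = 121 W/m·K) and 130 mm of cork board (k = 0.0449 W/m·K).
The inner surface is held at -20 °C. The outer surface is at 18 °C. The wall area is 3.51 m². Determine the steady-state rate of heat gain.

Q ≈ 46.1 W

Treating each layer as a thermal resistance in series:
R_brass = L/(kA) = 0.0039/(121×3.51) = 9.183×10^-6 K/W
R_cork board = L/(kA) = 0.13/(0.0449×3.51) = 0.8249 K/W
R_total = 0.8249 K/W
Q = ΔT / R_total = 38 / 0.8249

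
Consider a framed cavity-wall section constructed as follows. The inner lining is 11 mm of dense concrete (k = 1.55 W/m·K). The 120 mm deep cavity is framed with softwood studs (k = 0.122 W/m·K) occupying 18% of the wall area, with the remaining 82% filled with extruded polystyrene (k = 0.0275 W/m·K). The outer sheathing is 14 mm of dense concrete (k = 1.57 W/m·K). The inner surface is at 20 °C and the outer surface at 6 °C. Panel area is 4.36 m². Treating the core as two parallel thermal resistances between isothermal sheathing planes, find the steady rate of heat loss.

Sheathing layers in series; stud and cavity paths in parallel between them.
R_inner = 0.011/(1.55×4.36) = 0.001628 K/W
R_stud  = 0.12/(0.122×0.18×4.36) = 1.253 K/W
R_cav   = 0.12/(0.0275×0.82×4.36) = 1.221 K/W
1/R_core = 1/R_stud + 1/R_cav → R_core = 0.6184 K/W
R_outer = 0.014/(1.57×4.36) = 0.002045 K/W
R_total = 0.622 K/W
Q = ΔT/R_total = 14/0.622

Q ≈ 22.5 W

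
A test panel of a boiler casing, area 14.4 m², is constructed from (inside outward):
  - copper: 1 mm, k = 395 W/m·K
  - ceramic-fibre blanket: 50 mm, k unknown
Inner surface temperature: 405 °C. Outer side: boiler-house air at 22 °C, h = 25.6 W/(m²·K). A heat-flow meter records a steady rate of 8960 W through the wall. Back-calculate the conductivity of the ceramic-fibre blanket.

Series thermal resistances:
R_copper = L/(kA) = 0.001/(395×14.4) = 1.758×10^-7 K/W
R_outer film = 1/(h_o·A) = 1/(25.6×14.4) = 0.002713 K/W
Sum of known resistances R_other = 0.002713 K/W
Total R = ΔT/Q = 383/8960 = 0.04275 K/W
R_ceramic-fibre blanket = R_total − R_other = 0.04003 K/W
k = L/(R·A) = 0.05/(0.04003×14.4)

k ≈ 0.0867 W/(m·K)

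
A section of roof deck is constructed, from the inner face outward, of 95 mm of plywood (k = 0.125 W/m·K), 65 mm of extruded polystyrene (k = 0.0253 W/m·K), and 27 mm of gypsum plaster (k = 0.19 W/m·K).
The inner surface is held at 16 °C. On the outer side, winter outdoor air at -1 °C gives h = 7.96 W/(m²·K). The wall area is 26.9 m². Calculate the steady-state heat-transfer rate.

Model the wall as resistances in series:
R_plywood = L/(kA) = 0.095/(0.125×26.9) = 0.02825 K/W
R_extruded polystyrene = L/(kA) = 0.065/(0.0253×26.9) = 0.09551 K/W
R_gypsum plaster = L/(kA) = 0.027/(0.19×26.9) = 0.005283 K/W
R_outer film = 1/(h_o·A) = 1/(7.96×26.9) = 0.00467 K/W
R_total = 0.1337 K/W
Q = ΔT / R_total = 17 / 0.1337

Q ≈ 127 W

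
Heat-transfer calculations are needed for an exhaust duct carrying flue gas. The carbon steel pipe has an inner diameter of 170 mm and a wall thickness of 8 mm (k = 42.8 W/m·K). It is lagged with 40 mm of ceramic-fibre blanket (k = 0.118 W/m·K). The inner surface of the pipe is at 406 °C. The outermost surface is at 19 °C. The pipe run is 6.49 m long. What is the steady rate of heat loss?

Treating each annulus and film as a series resistance:
R_carbon steel pipe wall = ln(93/85)/(2π×42.8×6.49) = 5.154×10^-5 K/W
R_ceramic-fibre blanket = ln(133/93)/(2π×0.118×6.49) = 0.07435 K/W
R_total = 0.0744 K/W
Q = ΔT/R_total = 387/0.0744

Q ≈ 5200 W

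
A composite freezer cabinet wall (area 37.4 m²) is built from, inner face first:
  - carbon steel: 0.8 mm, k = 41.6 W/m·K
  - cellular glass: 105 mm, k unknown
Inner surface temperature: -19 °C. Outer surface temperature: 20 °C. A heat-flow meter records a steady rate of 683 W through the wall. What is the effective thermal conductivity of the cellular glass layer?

Using the resistance-network approach (series):
R_carbon steel = L/(kA) = 0.0008/(41.6×37.4) = 5.142×10^-7 K/W
Sum of known resistances R_other = 5.142×10^-7 K/W
Total R = ΔT/Q = 39/683 = 0.0571 K/W
R_cellular glass = R_total − R_other = 0.0571 K/W
k = L/(R·A) = 0.105/(0.0571×37.4)

k ≈ 0.0492 W/(m·K)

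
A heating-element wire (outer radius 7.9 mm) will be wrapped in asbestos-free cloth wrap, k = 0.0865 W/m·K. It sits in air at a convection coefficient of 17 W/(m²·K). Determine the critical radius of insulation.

r_cr ≈ 5.09 mm

For a cylinder r_cr = k/h = 0.0865/17
r_cr = 5.09 mm; since the bare radius (7.9 mm) is above r_cr, any added insulation will reduce heat loss.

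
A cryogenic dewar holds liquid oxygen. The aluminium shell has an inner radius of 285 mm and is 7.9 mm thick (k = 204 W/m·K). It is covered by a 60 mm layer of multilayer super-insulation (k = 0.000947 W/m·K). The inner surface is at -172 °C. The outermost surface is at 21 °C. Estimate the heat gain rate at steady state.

Q ≈ 3.96 W

Each spherical layer contributes R = (1/r_i − 1/r_o)/(4πk):
R_aluminium shell = (1/0.285 − 1/0.2929)/(4π×204) = 3.692×10^-5 K/W
R_multilayer super-insulation = (1/0.2929 − 1/0.3529)/(4π×0.000947) = 48.78 K/W
R_total = 48.78 K/W
Q = ΔT/R_total = 193/48.78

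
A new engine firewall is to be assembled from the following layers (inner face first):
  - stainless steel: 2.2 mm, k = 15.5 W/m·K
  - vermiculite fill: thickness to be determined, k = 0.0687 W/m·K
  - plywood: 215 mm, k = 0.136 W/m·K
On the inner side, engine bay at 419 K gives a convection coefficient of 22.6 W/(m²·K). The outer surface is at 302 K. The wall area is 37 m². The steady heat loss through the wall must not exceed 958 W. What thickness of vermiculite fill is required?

L ≈ 199 mm

Model the wall as resistances in series:
R_inner film = 1/(h_i·A) = 1/(22.6×37) = 0.001196 K/W
R_stainless steel = L/(kA) = 0.0022/(15.5×37) = 3.836×10^-6 K/W
R_plywood = L/(kA) = 0.215/(0.136×37) = 0.04273 K/W
Sum of the known resistances R_other = 0.04393 K/W
Required total resistance R_tot = ΔT/Q_allow = 117/958 = 0.1221 K/W
R_vermiculite fill = R_tot − R_other = 0.0782 K/W
L = R·k·A = 0.0782×0.0687×37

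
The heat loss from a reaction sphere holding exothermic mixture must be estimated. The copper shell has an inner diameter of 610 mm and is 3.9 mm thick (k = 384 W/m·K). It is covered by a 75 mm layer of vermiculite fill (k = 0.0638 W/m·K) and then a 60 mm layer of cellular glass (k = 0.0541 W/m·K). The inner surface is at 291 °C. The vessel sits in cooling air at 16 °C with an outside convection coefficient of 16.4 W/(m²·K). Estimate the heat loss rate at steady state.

Each spherical layer contributes R = (1/r_i − 1/r_o)/(4πk):
R_copper shell = (1/0.305 − 1/0.3089)/(4π×384) = 8.578×10^-6 K/W
R_vermiculite fill = (1/0.3089 − 1/0.3839)/(4π×0.0638) = 0.7889 K/W
R_cellular glass = (1/0.3839 − 1/0.4439)/(4π×0.0541) = 0.5179 K/W
R_outer film = 1/(h·4πr_o²) = 1/(16.4×4π×0.4439²) = 0.02462 K/W
R_total = 1.331 K/W
Q = ΔT/R_total = 275/1.331

Q ≈ 207 W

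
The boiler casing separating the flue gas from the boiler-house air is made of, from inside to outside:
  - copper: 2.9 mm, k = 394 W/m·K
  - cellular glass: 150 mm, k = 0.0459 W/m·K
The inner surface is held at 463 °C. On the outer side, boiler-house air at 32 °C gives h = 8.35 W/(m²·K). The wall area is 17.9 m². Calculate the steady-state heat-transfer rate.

Q ≈ 2280 W

Model the wall as resistances in series:
R_copper = L/(kA) = 0.0029/(394×17.9) = 4.112×10^-7 K/W
R_cellular glass = L/(kA) = 0.15/(0.0459×17.9) = 0.1826 K/W
R_outer film = 1/(h_o·A) = 1/(8.35×17.9) = 0.006691 K/W
R_total = 0.1893 K/W
Q = ΔT / R_total = 431 / 0.1893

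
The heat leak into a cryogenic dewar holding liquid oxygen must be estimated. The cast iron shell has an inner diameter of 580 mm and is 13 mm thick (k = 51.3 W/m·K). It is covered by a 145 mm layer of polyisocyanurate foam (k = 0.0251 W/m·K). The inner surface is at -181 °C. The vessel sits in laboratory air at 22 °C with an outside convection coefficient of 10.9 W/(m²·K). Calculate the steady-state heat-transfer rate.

Radial (spherical) resistances in series:
R_cast iron shell = (1/0.29 − 1/0.303)/(4π×51.3) = 2.295×10^-4 K/W
R_polyisocyanurate foam = (1/0.303 − 1/0.448)/(4π×0.0251) = 3.387 K/W
R_outer film = 1/(h·4πr_o²) = 1/(10.9×4π×0.448²) = 0.03638 K/W
R_total = 3.423 K/W
Q = ΔT/R_total = 203/3.423

Q ≈ 59.3 W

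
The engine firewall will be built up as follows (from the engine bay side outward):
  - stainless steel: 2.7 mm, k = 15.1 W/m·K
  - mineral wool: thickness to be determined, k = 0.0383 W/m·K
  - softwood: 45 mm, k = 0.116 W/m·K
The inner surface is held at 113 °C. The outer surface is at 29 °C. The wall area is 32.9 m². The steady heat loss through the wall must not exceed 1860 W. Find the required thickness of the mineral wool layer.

Using the resistance-network approach (series):
R_stainless steel = L/(kA) = 0.0027/(15.1×32.9) = 5.435×10^-6 K/W
R_softwood = L/(kA) = 0.045/(0.116×32.9) = 0.01179 K/W
Sum of the known resistances R_other = 0.0118 K/W
Required total resistance R_tot = ΔT/Q_allow = 84/1860 = 0.04516 K/W
R_mineral wool = R_tot − R_other = 0.03336 K/W
L = R·k·A = 0.03336×0.0383×32.9

L ≈ 42 mm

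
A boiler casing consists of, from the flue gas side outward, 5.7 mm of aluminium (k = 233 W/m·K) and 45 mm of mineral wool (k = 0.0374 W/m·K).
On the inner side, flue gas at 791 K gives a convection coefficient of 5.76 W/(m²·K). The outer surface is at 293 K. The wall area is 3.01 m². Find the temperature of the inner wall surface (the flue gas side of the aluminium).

Series thermal resistances:
R_inner film = 1/(h_i·A) = 1/(5.76×3.01) = 0.05768 K/W
R_aluminium = L/(kA) = 0.0057/(233×3.01) = 8.127×10^-6 K/W
R_mineral wool = L/(kA) = 0.045/(0.0374×3.01) = 0.3997 K/W
R_total = 0.4574 K/W;  Q = ΔT/R_total = 498/0.4574 = 1089 W
T_interface = T_inner − Q·ΣR(inner→interface) = 791 − 1090×0.05768

T ≈ 728 K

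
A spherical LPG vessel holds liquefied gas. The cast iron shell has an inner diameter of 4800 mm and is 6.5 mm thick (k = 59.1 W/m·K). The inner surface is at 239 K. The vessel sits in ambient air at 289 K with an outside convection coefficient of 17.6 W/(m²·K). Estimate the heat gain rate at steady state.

Spherical conduction: R = (1/r_in − 1/r_out)/(4πk) per layer; series-sum.
R_cast iron shell = (1/2.4 − 1/2.4065)/(4π×59.1) = 1.515×10^-6 K/W
R_outer film = 1/(h·4πr_o²) = 1/(17.6×4π×2.4065²) = 7.807×10^-4 K/W
R_total = 7.823×10^-4 K/W
Q = ΔT/R_total = 50/7.823×10^-4

Q ≈ 63900 W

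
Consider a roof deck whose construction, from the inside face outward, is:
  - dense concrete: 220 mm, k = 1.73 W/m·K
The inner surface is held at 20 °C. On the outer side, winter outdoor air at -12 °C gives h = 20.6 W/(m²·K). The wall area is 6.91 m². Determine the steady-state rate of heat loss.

Q ≈ 1260 W

Treating each layer as a thermal resistance in series:
R_dense concrete = L/(kA) = 0.22/(1.73×6.91) = 0.0184 K/W
R_outer film = 1/(h_o·A) = 1/(20.6×6.91) = 0.007025 K/W
R_total = 0.02543 K/W
Q = ΔT / R_total = 32 / 0.02543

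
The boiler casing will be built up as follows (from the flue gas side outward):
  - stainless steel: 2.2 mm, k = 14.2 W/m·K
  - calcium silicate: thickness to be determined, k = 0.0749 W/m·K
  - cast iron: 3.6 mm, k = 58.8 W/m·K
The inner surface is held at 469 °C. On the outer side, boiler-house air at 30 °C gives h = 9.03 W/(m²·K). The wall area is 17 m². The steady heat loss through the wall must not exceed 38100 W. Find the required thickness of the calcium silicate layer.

Series thermal resistances:
R_stainless steel = L/(kA) = 0.0022/(14.2×17) = 9.114×10^-6 K/W
R_cast iron = L/(kA) = 0.0036/(58.8×17) = 3.601×10^-6 K/W
R_outer film = 1/(h_o·A) = 1/(9.03×17) = 0.006514 K/W
Sum of the known resistances R_other = 0.006527 K/W
Required total resistance R_tot = ΔT/Q_allow = 439/38100 = 0.01152 K/W
R_calcium silicate = R_tot − R_other = 0.004995 K/W
L = R·k·A = 0.004995×0.0749×17

L ≈ 6.36 mm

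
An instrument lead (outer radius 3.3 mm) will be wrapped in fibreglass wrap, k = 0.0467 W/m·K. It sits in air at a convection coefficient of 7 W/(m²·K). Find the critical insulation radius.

For a cylinder r_cr = k/h = 0.0467/7
r_cr = 6.67 mm; since the bare radius (3.3 mm) is below r_cr, adding a thin layer of insulation will *increase* heat loss.

r_cr ≈ 6.67 mm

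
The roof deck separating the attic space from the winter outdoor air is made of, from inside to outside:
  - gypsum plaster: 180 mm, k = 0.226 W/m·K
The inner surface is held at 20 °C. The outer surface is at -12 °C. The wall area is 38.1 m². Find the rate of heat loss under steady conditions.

Q ≈ 1530 W

Treating each layer as a thermal resistance in series:
R_gypsum plaster = L/(kA) = 0.18/(0.226×38.1) = 0.0209 K/W
R_total = 0.0209 K/W
Q = ΔT / R_total = 32 / 0.0209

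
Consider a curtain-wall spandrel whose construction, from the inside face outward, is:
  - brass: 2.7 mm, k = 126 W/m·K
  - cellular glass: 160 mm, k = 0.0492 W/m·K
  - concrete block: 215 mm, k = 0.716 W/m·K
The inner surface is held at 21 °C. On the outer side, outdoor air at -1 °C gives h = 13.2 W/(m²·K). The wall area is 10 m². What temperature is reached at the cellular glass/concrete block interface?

Treating each layer as a thermal resistance in series:
R_brass = L/(kA) = 0.0027/(126×10) = 2.143×10^-6 K/W
R_cellular glass = L/(kA) = 0.16/(0.0492×10) = 0.3252 K/W
R_concrete block = L/(kA) = 0.215/(0.716×10) = 0.03003 K/W
R_outer film = 1/(h_o·A) = 1/(13.2×10) = 0.007576 K/W
R_total = 0.3628 K/W;  Q = ΔT/R_total = 22/0.3628 = 60.64 W
T_interface = T_inner − Q·ΣR(inner→interface) = 21 − 60.6×0.3252

T ≈ 1.28 °C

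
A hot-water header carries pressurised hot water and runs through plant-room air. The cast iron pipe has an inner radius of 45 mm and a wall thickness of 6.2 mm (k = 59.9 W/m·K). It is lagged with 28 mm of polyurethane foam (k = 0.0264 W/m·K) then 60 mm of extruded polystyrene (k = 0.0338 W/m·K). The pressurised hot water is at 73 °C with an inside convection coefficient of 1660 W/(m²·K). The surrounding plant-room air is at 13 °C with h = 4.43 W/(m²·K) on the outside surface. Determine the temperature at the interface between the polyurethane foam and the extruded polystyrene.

T ≈ 44.5 °C

Treating each annulus and film as a series resistance:
R_inner film = 1/(h_i·2πr₁L) = 1/(1660×2π×0.045×1) = 0.002131 K/W
R_cast iron pipe wall = ln(51.2/45)/(2π×59.9×1) = 3.43×10^-4 K/W
R_polyurethane foam = ln(79.2/51.2)/(2π×0.0264×1) = 2.63 K/W
R_extruded polystyrene = ln(139.2/79.2)/(2π×0.0338×1) = 2.655 K/W
R_outer film = 1/(h_o·2πr_oL) = 1/(4.43×2π×0.1392×1) = 0.2581 K/W
R_total = 5.546 K/W
Q = ΔT/R_total = 60/5.546
Q = 10.8 W/m
T_interface = T_inner − Q·ΣR(inner→interface) = 73 − 10.8×2.632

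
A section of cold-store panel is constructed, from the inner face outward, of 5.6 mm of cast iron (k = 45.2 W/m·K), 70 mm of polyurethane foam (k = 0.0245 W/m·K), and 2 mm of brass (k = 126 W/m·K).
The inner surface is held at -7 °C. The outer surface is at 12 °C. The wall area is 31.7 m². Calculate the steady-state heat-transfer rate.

Q ≈ 211 W

Series thermal resistances:
R_cast iron = L/(kA) = 0.0056/(45.2×31.7) = 3.908×10^-6 K/W
R_polyurethane foam = L/(kA) = 0.07/(0.0245×31.7) = 0.09013 K/W
R_brass = L/(kA) = 0.002/(126×31.7) = 5.007×10^-7 K/W
R_total = 0.09014 K/W
Q = ΔT / R_total = 19 / 0.09014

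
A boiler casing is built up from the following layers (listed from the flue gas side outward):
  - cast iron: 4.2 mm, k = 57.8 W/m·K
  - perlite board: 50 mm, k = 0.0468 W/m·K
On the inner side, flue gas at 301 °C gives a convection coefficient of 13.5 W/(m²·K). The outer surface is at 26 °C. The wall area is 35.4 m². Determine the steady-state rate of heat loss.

Q ≈ 8520 W

Treating each layer as a thermal resistance in series:
R_inner film = 1/(h_i·A) = 1/(13.5×35.4) = 0.002092 K/W
R_cast iron = L/(kA) = 0.0042/(57.8×35.4) = 2.053×10^-6 K/W
R_perlite board = L/(kA) = 0.05/(0.0468×35.4) = 0.03018 K/W
R_total = 0.03227 K/W
Q = ΔT / R_total = 275 / 0.03227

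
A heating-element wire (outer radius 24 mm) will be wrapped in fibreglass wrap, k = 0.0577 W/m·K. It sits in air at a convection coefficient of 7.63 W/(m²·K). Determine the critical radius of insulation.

For a cylinder r_cr = k/h = 0.0577/7.63
r_cr = 7.56 mm; since the bare radius (24 mm) is above r_cr, any added insulation will reduce heat loss.

r_cr ≈ 7.56 mm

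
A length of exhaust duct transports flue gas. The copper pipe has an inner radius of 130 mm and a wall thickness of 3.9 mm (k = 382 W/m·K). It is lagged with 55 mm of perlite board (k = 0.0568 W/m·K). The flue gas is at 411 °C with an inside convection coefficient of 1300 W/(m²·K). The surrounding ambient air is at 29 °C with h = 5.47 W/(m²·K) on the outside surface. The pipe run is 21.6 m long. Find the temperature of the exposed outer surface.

Treating each annulus and film as a series resistance:
R_inner film = 1/(h_i·2πr₁L) = 1/(1300×2π×0.13×21.6) = 4.36×10^-5 K/W
R_copper pipe wall = ln(133.9/130)/(2π×382×21.6) = 5.702×10^-7 K/W
R_perlite board = ln(188.9/133.9)/(2π×0.0568×21.6) = 0.04464 K/W
R_outer film = 1/(h_o·2πr_oL) = 1/(5.47×2π×0.1889×21.6) = 0.007131 K/W
R_total = 0.05182 K/W
Q = ΔT/R_total = 382/0.05182
Q = 7370 W
T_interface = T_inner − Q·ΣR(inner→interface) = 411 − 7370×0.04469

T ≈ 81.6 °C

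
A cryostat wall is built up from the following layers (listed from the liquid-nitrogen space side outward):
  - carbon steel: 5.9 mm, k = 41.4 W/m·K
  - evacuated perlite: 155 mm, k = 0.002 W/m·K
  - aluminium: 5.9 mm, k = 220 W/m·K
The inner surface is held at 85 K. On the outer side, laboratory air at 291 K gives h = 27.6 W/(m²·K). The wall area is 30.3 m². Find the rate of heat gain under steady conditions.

Q ≈ 80.5 W

Using the resistance-network approach (series):
R_carbon steel = L/(kA) = 0.0059/(41.4×30.3) = 4.703×10^-6 K/W
R_evacuated perlite = L/(kA) = 0.155/(0.002×30.3) = 2.558 K/W
R_aluminium = L/(kA) = 0.0059/(220×30.3) = 8.851×10^-7 K/W
R_outer film = 1/(h_o·A) = 1/(27.6×30.3) = 0.001196 K/W
R_total = 2.559 K/W
Q = ΔT / R_total = 206 / 2.559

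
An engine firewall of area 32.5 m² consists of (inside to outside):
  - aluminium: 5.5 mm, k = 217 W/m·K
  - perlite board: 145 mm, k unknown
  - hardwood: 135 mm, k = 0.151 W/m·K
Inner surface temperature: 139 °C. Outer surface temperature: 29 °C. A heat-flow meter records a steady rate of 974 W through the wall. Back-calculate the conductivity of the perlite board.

k ≈ 0.0522 W/(m·K)

Series thermal resistances:
R_aluminium = L/(kA) = 0.0055/(217×32.5) = 7.799×10^-7 K/W
R_hardwood = L/(kA) = 0.135/(0.151×32.5) = 0.02751 K/W
Sum of known resistances R_other = 0.02751 K/W
Total R = ΔT/Q = 110/974 = 0.1129 K/W
R_perlite board = R_total − R_other = 0.08543 K/W
k = L/(R·A) = 0.145/(0.08543×32.5)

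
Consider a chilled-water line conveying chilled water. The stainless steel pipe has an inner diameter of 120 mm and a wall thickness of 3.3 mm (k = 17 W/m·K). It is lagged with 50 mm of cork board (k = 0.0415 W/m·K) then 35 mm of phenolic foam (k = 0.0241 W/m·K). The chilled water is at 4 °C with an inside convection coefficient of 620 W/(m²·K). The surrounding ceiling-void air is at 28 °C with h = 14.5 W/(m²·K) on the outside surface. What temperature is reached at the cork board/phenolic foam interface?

T ≈ 17.1 °C

For a radial system each layer contributes R = ln(r_out/r_in)/(2πkL); films add R = 1/(hA).
R_inner film = 1/(h_i·2πr₁L) = 1/(620×2π×0.06×1) = 0.004278 K/W
R_stainless steel pipe wall = ln(63.3/60)/(2π×17×1) = 5.013×10^-4 K/W
R_cork board = ln(113.3/63.3)/(2π×0.0415×1) = 2.233 K/W
R_phenolic foam = ln(148.3/113.3)/(2π×0.0241×1) = 1.778 K/W
R_outer film = 1/(h_o·2πr_oL) = 1/(14.5×2π×0.1483×1) = 0.07401 K/W
R_total = 4.089 K/W
Q = ΔT/R_total = 24/4.089
Q = 5.87 W/m
T_interface = T_inner + Q·ΣR(inner→interface) = 4 + 5.87×2.237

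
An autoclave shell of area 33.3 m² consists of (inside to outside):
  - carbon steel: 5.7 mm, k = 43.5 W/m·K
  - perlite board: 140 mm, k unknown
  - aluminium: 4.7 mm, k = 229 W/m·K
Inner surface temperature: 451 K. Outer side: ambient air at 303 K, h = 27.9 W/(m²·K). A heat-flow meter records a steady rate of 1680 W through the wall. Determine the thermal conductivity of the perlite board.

k ≈ 0.0483 W/(m·K)

Using the resistance-network approach (series):
R_carbon steel = L/(kA) = 0.0057/(43.5×33.3) = 3.935×10^-6 K/W
R_aluminium = L/(kA) = 0.0047/(229×33.3) = 6.163×10^-7 K/W
R_outer film = 1/(h_o·A) = 1/(27.9×33.3) = 0.001076 K/W
Sum of known resistances R_other = 0.001081 K/W
Total R = ΔT/Q = 148/1680 = 0.0881 K/W
R_perlite board = R_total − R_other = 0.08701 K/W
k = L/(R·A) = 0.14/(0.08701×33.3)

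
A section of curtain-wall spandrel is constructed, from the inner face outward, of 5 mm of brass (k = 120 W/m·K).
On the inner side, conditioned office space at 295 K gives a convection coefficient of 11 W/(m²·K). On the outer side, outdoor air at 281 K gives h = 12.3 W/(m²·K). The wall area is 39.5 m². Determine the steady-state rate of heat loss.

Using the resistance-network approach (series):
R_inner film = 1/(h_i·A) = 1/(11×39.5) = 0.002301 K/W
R_brass = L/(kA) = 0.005/(120×39.5) = 1.055×10^-6 K/W
R_outer film = 1/(h_o·A) = 1/(12.3×39.5) = 0.002058 K/W
R_total = 0.004361 K/W
Q = ΔT / R_total = 14 / 0.004361

Q ≈ 3210 W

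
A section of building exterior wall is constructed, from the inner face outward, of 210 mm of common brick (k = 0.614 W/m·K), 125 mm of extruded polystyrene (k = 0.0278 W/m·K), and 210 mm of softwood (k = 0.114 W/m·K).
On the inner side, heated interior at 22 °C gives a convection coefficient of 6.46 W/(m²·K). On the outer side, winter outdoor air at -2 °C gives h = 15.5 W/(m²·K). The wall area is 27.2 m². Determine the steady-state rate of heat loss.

Q ≈ 94.6 W

Model the wall as resistances in series:
R_inner film = 1/(h_i·A) = 1/(6.46×27.2) = 0.005691 K/W
R_common brick = L/(kA) = 0.21/(0.614×27.2) = 0.01257 K/W
R_extruded polystyrene = L/(kA) = 0.125/(0.0278×27.2) = 0.1653 K/W
R_softwood = L/(kA) = 0.21/(0.114×27.2) = 0.06772 K/W
R_outer film = 1/(h_o·A) = 1/(15.5×27.2) = 0.002372 K/W
R_total = 0.2537 K/W
Q = ΔT / R_total = 24 / 0.2537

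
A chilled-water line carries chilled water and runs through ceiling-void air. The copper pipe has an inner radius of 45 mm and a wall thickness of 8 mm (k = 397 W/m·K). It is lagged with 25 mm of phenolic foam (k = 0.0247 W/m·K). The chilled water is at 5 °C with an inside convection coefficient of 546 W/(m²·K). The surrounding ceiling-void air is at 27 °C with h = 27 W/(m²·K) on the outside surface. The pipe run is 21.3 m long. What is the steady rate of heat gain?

Q ≈ 182 W

Treating each annulus and film as a series resistance:
R_inner film = 1/(h_i·2πr₁L) = 1/(546×2π×0.045×21.3) = 3.041×10^-4 K/W
R_copper pipe wall = ln(53/45)/(2π×397×21.3) = 3.08×10^-6 K/W
R_phenolic foam = ln(78/53)/(2π×0.0247×21.3) = 0.1169 K/W
R_outer film = 1/(h_o·2πr_oL) = 1/(27×2π×0.078×21.3) = 0.003548 K/W
R_total = 0.1208 K/W
Q = ΔT/R_total = 22/0.1208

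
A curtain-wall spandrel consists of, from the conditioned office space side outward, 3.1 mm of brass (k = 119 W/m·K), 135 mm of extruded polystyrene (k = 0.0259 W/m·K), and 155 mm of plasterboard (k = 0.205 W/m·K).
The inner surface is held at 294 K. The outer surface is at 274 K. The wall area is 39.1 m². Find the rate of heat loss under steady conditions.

Thermal resistances in series:
R_brass = L/(kA) = 0.0031/(119×39.1) = 6.663×10^-7 K/W
R_extruded polystyrene = L/(kA) = 0.135/(0.0259×39.1) = 0.1333 K/W
R_plasterboard = L/(kA) = 0.155/(0.205×39.1) = 0.01934 K/W
R_total = 0.1526 K/W
Q = ΔT / R_total = 20 / 0.1526

Q ≈ 131 W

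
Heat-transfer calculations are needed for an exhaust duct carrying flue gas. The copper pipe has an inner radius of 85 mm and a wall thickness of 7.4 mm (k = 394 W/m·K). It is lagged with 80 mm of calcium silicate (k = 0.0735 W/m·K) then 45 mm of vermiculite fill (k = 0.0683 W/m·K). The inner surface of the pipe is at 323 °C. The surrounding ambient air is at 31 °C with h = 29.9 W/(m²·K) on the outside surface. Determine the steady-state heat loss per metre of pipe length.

q′ ≈ 152 W/m

Radial resistances (cylindrical: R_cond = ln(r_o/r_i)/(2πkL), R_conv = 1/(h·2πrL)):
R_copper pipe wall = ln(92.4/85)/(2π×394×1) = 3.372×10^-5 K/W
R_calcium silicate = ln(172.4/92.4)/(2π×0.0735×1) = 1.351 K/W
R_vermiculite fill = ln(217.4/172.4)/(2π×0.0683×1) = 0.5404 K/W
R_outer film = 1/(h_o·2πr_oL) = 1/(29.9×2π×0.2174×1) = 0.02448 K/W
R_total = 1.915 K/W
Q = ΔT/R_total = 292/1.915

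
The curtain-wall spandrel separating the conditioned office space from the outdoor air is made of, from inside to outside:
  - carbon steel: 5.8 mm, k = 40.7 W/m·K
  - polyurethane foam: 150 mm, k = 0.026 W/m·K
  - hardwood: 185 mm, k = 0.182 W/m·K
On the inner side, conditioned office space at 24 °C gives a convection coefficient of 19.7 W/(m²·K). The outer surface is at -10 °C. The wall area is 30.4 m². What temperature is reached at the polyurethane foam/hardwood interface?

Model the wall as resistances in series:
R_inner film = 1/(h_i·A) = 1/(19.7×30.4) = 0.00167 K/W
R_carbon steel = L/(kA) = 0.0058/(40.7×30.4) = 4.688×10^-6 K/W
R_polyurethane foam = L/(kA) = 0.15/(0.026×30.4) = 0.1898 K/W
R_hardwood = L/(kA) = 0.185/(0.182×30.4) = 0.03344 K/W
R_total = 0.2249 K/W;  Q = ΔT/R_total = 34/0.2249 = 151.2 W
T_interface = T_inner − Q·ΣR(inner→interface) = 24 − 151×0.1915

T ≈ -4.94 °C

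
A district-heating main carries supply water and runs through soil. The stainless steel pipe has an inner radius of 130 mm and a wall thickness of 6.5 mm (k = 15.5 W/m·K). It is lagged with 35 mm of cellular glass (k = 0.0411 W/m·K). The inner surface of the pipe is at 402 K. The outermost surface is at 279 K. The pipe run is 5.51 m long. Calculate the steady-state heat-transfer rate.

Radial resistances (cylindrical: R_cond = ln(r_o/r_i)/(2πkL), R_conv = 1/(h·2πrL)):
R_stainless steel pipe wall = ln(136.5/130)/(2π×15.5×5.51) = 9.092×10^-5 K/W
R_cellular glass = ln(171.5/136.5)/(2π×0.0411×5.51) = 0.1604 K/W
R_total = 0.1605 K/W
Q = ΔT/R_total = 123/0.1605

Q ≈ 766 W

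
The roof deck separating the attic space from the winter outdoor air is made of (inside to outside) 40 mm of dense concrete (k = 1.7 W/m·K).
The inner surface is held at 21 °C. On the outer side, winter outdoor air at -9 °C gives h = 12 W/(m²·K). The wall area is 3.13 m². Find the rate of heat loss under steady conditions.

Thermal resistances in series:
R_dense concrete = L/(kA) = 0.04/(1.7×3.13) = 0.007517 K/W
R_outer film = 1/(h_o·A) = 1/(12×3.13) = 0.02662 K/W
R_total = 0.03414 K/W
Q = ΔT / R_total = 30 / 0.03414

Q ≈ 879 W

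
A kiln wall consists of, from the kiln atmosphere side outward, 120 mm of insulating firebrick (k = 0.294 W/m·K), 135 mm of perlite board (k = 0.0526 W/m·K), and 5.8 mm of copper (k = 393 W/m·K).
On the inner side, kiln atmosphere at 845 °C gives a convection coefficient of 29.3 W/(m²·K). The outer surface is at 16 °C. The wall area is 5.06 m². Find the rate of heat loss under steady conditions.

Using the resistance-network approach (series):
R_inner film = 1/(h_i·A) = 1/(29.3×5.06) = 0.006745 K/W
R_insulating firebrick = L/(kA) = 0.12/(0.294×5.06) = 0.08066 K/W
R_perlite board = L/(kA) = 0.135/(0.0526×5.06) = 0.5072 K/W
R_copper = L/(kA) = 0.0058/(393×5.06) = 2.917×10^-6 K/W
R_total = 0.5946 K/W
Q = ΔT / R_total = 829 / 0.5946

Q ≈ 1390 W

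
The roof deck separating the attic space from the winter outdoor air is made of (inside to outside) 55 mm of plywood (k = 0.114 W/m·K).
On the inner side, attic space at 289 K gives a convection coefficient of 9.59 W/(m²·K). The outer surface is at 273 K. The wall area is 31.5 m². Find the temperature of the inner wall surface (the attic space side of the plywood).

Series thermal resistances:
R_inner film = 1/(h_i·A) = 1/(9.59×31.5) = 0.00331 K/W
R_plywood = L/(kA) = 0.055/(0.114×31.5) = 0.01532 K/W
R_total = 0.01863 K/W;  Q = ΔT/R_total = 16/0.01863 = 859 W
T_interface = T_inner − Q·ΣR(inner→interface) = 289 − 859×0.00331

T ≈ 286 K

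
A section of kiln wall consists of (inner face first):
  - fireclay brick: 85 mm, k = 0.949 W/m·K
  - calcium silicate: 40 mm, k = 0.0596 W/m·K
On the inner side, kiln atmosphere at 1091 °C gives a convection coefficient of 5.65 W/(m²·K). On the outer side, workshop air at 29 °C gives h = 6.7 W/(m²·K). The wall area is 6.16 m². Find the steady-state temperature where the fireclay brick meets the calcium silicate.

Using the resistance-network approach (series):
R_inner film = 1/(h_i·A) = 1/(5.65×6.16) = 0.02873 K/W
R_fireclay brick = L/(kA) = 0.085/(0.949×6.16) = 0.01454 K/W
R_calcium silicate = L/(kA) = 0.04/(0.0596×6.16) = 0.109 K/W
R_outer film = 1/(h_o·A) = 1/(6.7×6.16) = 0.02423 K/W
R_total = 0.1765 K/W;  Q = ΔT/R_total = 1062/0.1765 = 6019 W
T_interface = T_inner − Q·ΣR(inner→interface) = 1091 − 6020×0.04327

T ≈ 831 °C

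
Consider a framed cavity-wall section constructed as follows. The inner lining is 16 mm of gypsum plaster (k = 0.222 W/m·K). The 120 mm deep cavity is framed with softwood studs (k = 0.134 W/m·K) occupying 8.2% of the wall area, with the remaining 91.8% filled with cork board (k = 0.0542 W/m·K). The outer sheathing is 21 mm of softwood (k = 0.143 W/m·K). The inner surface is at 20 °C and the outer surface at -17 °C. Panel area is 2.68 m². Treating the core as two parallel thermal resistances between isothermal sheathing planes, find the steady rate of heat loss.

Q ≈ 45.2 W

Sheathing layers in series; stud and cavity paths in parallel between them.
R_inner = 0.016/(0.222×2.68) = 0.02689 K/W
R_stud  = 0.12/(0.134×0.082×2.68) = 4.075 K/W
R_cav   = 0.12/(0.0542×0.918×2.68) = 0.8999 K/W
1/R_core = 1/R_stud + 1/R_cav → R_core = 0.7371 K/W
R_outer = 0.021/(0.143×2.68) = 0.0548 K/W
R_total = 0.8188 K/W
Q = ΔT/R_total = 37/0.8188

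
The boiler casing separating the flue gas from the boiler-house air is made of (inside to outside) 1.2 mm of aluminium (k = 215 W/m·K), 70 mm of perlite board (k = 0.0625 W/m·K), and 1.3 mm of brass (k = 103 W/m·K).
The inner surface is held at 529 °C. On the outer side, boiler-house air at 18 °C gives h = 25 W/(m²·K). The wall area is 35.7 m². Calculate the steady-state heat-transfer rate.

Q ≈ 15700 W

Treating each layer as a thermal resistance in series:
R_aluminium = L/(kA) = 0.0012/(215×35.7) = 1.563×10^-7 K/W
R_perlite board = L/(kA) = 0.07/(0.0625×35.7) = 0.03137 K/W
R_brass = L/(kA) = 0.0013/(103×35.7) = 3.535×10^-7 K/W
R_outer film = 1/(h_o·A) = 1/(25×35.7) = 0.00112 K/W
R_total = 0.03249 K/W
Q = ΔT / R_total = 511 / 0.03249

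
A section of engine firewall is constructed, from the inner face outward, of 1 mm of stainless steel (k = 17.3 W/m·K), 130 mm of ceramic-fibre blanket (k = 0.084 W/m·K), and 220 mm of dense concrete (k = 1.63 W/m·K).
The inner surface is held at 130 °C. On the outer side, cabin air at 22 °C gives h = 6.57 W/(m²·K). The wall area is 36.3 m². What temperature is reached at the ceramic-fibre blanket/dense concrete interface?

T ≈ 38.9 °C

Model the wall as resistances in series:
R_stainless steel = L/(kA) = 0.001/(17.3×36.3) = 1.592×10^-6 K/W
R_ceramic-fibre blanket = L/(kA) = 0.13/(0.084×36.3) = 0.04263 K/W
R_dense concrete = L/(kA) = 0.22/(1.63×36.3) = 0.003718 K/W
R_outer film = 1/(h_o·A) = 1/(6.57×36.3) = 0.004193 K/W
R_total = 0.05055 K/W;  Q = ΔT/R_total = 108/0.05055 = 2137 W
T_interface = T_inner − Q·ΣR(inner→interface) = 130 − 2140×0.04264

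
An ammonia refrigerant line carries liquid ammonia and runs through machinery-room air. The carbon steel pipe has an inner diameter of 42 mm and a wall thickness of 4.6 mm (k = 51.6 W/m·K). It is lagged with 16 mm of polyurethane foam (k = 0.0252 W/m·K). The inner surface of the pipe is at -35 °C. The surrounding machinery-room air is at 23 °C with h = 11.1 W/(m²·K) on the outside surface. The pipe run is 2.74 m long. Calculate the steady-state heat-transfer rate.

Treating each annulus and film as a series resistance:
R_carbon steel pipe wall = ln(25.6/21)/(2π×51.6×2.74) = 2.23×10^-4 K/W
R_polyurethane foam = ln(41.6/25.6)/(2π×0.0252×2.74) = 1.119 K/W
R_outer film = 1/(h_o·2πr_oL) = 1/(11.1×2π×0.0416×2.74) = 0.1258 K/W
R_total = 1.245 K/W
Q = ΔT/R_total = 58/1.245

Q ≈ 46.6 W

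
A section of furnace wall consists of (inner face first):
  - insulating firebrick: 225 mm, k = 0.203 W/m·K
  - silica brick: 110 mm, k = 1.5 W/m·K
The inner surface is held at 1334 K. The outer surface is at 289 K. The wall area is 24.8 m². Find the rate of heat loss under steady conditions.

Series thermal resistances:
R_insulating firebrick = L/(kA) = 0.225/(0.203×24.8) = 0.04469 K/W
R_silica brick = L/(kA) = 0.11/(1.5×24.8) = 0.002957 K/W
R_total = 0.04765 K/W
Q = ΔT / R_total = 1045 / 0.04765

Q ≈ 21900 W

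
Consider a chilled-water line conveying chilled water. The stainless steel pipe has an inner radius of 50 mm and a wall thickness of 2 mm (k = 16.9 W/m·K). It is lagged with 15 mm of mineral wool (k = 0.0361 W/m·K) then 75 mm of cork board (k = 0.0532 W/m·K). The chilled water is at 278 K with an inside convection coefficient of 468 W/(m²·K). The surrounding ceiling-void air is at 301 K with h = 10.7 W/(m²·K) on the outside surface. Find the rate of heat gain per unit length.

Cylindrical conduction, so R = ln(r₂/r₁)/(2πkL) per layer, in series:
R_inner film = 1/(h_i·2πr₁L) = 1/(468×2π×0.05×1) = 0.006801 K/W
R_stainless steel pipe wall = ln(52/50)/(2π×16.9×1) = 3.694×10^-4 K/W
R_mineral wool = ln(67/52)/(2π×0.0361×1) = 1.117 K/W
R_cork board = ln(142/67)/(2π×0.0532×1) = 2.247 K/W
R_outer film = 1/(h_o·2πr_oL) = 1/(10.7×2π×0.142×1) = 0.1047 K/W
R_total = 3.476 K/W
Q = ΔT/R_total = 23/3.476

q′ ≈ 6.62 W/m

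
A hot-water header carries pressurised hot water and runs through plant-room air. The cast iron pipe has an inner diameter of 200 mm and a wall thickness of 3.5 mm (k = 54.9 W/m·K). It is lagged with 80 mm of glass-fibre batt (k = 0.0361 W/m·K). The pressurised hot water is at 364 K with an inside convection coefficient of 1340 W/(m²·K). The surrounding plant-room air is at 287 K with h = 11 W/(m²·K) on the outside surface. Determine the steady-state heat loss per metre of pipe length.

q′ ≈ 29.6 W/m

For a radial system each layer contributes R = ln(r_out/r_in)/(2πkL); films add R = 1/(hA).
R_inner film = 1/(h_i·2πr₁L) = 1/(1340×2π×0.1×1) = 0.001188 K/W
R_cast iron pipe wall = ln(103.5/100)/(2π×54.9×1) = 9.973×10^-5 K/W
R_glass-fibre batt = ln(183.5/103.5)/(2π×0.0361×1) = 2.525 K/W
R_outer film = 1/(h_o·2πr_oL) = 1/(11×2π×0.1835×1) = 0.07885 K/W
R_total = 2.605 K/W
Q = ΔT/R_total = 77/2.605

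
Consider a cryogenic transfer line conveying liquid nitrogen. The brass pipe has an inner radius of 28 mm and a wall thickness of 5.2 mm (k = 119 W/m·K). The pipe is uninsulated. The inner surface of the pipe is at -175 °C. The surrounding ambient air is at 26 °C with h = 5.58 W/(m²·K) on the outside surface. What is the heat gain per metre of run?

q′ ≈ 234 W/m

Treating each annulus and film as a series resistance:
R_brass pipe wall = ln(33.2/28)/(2π×119×1) = 2.278×10^-4 K/W
R_outer film = 1/(h_o·2πr_oL) = 1/(5.58×2π×0.0332×1) = 0.8591 K/W
R_total = 0.8593 K/W
Q = ΔT/R_total = 201/0.8593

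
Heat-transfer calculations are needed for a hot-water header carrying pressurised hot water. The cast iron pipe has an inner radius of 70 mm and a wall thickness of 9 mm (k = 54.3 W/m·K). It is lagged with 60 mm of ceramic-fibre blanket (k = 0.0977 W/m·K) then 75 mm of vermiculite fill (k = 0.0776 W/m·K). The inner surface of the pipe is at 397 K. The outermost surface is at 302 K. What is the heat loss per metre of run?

q′ ≈ 52.6 W/m

For a radial system each layer contributes R = ln(r_out/r_in)/(2πkL); films add R = 1/(hA).
R_cast iron pipe wall = ln(79/70)/(2π×54.3×1) = 3.545×10^-4 K/W
R_ceramic-fibre blanket = ln(139/79)/(2π×0.0977×1) = 0.9204 K/W
R_vermiculite fill = ln(214/139)/(2π×0.0776×1) = 0.885 K/W
R_total = 1.806 K/W
Q = ΔT/R_total = 95/1.806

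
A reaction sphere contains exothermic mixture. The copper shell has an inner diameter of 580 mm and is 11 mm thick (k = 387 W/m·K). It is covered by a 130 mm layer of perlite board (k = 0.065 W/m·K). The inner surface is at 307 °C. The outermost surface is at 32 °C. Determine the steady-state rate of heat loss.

Radial (spherical) resistances in series:
R_copper shell = (1/0.29 − 1/0.301)/(4π×387) = 2.591×10^-5 K/W
R_perlite board = (1/0.301 − 1/0.431)/(4π×0.065) = 1.227 K/W
R_total = 1.227 K/W
Q = ΔT/R_total = 275/1.227

Q ≈ 224 W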